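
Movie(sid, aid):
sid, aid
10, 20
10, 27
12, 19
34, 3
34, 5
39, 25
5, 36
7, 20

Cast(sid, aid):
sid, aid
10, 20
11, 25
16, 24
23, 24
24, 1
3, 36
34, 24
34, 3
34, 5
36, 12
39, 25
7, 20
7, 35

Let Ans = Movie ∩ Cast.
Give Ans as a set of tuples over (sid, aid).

{(10, 20), (34, 3), (34, 5), (39, 25), (7, 20)}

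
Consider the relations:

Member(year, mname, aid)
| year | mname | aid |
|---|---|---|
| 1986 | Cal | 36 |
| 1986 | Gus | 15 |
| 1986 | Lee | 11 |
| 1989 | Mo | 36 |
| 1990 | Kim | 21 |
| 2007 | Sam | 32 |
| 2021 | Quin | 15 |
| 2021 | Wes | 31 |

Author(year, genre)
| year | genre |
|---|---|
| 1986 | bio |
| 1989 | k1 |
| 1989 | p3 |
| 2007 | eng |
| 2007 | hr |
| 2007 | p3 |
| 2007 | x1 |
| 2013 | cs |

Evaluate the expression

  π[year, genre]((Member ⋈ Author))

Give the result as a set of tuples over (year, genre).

{(1986, bio), (1989, k1), (1989, p3), (2007, eng), (2007, hr), (2007, p3), (2007, x1)}

Joining Member and Author on year yields {(1986, Cal, 36, bio), (1986, Gus, 15, bio), (1986, Lee, 11, bio), (1989, Mo, 36, k1), (1989, Mo, 36, p3), (2007, Sam, 32, eng), (2007, Sam, 32, hr), (2007, Sam, 32, p3), (2007, Sam, 32, x1)}.
Keep only column(s) year, genre (2 duplicate(s) eliminated): {(1986, bio), (1989, k1), (1989, p3), (2007, eng), (2007, hr), (2007, p3), (2007, x1)}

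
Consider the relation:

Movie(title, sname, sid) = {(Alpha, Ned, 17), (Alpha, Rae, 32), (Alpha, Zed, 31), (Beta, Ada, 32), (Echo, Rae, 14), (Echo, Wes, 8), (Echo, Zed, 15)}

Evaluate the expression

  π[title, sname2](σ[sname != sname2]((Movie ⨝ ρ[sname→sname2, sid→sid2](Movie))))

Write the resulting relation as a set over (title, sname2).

{(Alpha, Ned), (Alpha, Rae), (Alpha, Zed), (Echo, Rae), (Echo, Wes), (Echo, Zed)}

ρ[sname→sname2, sid→sid2]: schema becomes (title, sname2, sid2); tuples unchanged.
Movie ⋈ ρ[sname→sname2, sid→sid2](Movie) (natural join on title): {(Alpha, Ned, 17, Ned, 17), (Alpha, Ned, 17, Rae, 32), (Alpha, Ned, 17, Zed, 31), (Alpha, Rae, 32, Ned, 17), (Alpha, Rae, 32, Rae, 32), (Alpha, Rae, 32, Zed, 31), (Alpha, Zed, 31, Ned, 17), (Alpha, Zed, 31, Rae, 32), (Alpha, Zed, 31, Zed, 31), (Beta, Ada, 32, Ada, 32), (Echo, Rae, 14, Rae, 14), (Echo, Rae, 14, Wes, 8), (Echo, Rae, 14, Zed, 15), (Echo, Wes, 8, Rae, 14), (Echo, Wes, 8, Wes, 8), (Echo, Wes, 8, Zed, 15), (Echo, Zed, 15, Rae, 14), (Echo, Zed, 15, Wes, 8), (Echo, Zed, 15, Zed, 15)}
Selection sname != sname2: {(Alpha, Ned, 17, Rae, 32), (Alpha, Ned, 17, Zed, 31), (Alpha, Rae, 32, Ned, 17), (Alpha, Rae, 32, Zed, 31), (Alpha, Zed, 31, Ned, 17), (Alpha, Zed, 31, Rae, 32), (Echo, Rae, 14, Wes, 8), (Echo, Rae, 14, Zed, 15), (Echo, Wes, 8, Rae, 14), (Echo, Wes, 8, Zed, 15), (Echo, Zed, 15, Rae, 14), (Echo, Zed, 15, Wes, 8)}
π[title, sname2]: project onto (title, sname2) (6 duplicate(s) eliminated) → {(Alpha, Ned), (Alpha, Rae), (Alpha, Zed), (Echo, Rae), (Echo, Wes), (Echo, Zed)}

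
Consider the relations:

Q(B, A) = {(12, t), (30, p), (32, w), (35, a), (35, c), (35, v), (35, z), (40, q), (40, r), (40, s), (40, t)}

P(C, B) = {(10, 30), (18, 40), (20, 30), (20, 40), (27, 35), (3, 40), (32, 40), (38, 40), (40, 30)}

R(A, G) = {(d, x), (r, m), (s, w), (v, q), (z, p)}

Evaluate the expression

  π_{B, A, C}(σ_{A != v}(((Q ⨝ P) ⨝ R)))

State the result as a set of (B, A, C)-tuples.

{(35, z, 27), (40, r, 18), (40, r, 20), (40, r, 3), (40, r, 32), (40, r, 38), (40, s, 18), (40, s, 20), (40, s, 3), (40, s, 32), (40, s, 38)}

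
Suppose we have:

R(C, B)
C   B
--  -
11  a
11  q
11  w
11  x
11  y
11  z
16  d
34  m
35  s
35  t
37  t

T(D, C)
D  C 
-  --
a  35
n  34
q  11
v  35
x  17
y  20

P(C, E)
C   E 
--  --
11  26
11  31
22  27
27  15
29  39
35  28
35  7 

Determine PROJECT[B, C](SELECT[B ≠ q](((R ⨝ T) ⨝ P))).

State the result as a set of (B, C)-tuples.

{(a, 11), (s, 35), (t, 35), (w, 11), (x, 11), (y, 11), (z, 11)}

R ⋈ T (natural join on C): {(11, a, q), (11, q, q), (11, w, q), (11, x, q), (11, y, q), (11, z, q), (34, m, n), (35, s, a), (35, s, v), (35, t, a), (35, t, v)}
(R ⨝ T) ⋈ P (natural join on C): {(11, a, q, 26), (11, a, q, 31), (11, q, q, 26), (11, q, q, 31), (11, w, q, 26), (11, w, q, 31), (11, x, q, 26), (11, x, q, 31), (11, y, q, 26), (11, y, q, 31), (11, z, q, 26), (11, z, q, 31), (35, s, a, 28), (35, s, a, 7), (35, s, v, 28), (35, s, v, 7), (35, t, a, 28), (35, t, a, 7), (35, t, v, 28), (35, t, v, 7)}
Filtering on B ≠ q leaves {(11, a, q, 26), (11, a, q, 31), (11, w, q, 26), (11, w, q, 31), (11, x, q, 26), (11, x, q, 31), (11, y, q, 26), (11, y, q, 31), (11, z, q, 26), (11, z, q, 31), (35, s, a, 28), (35, s, a, 7), (35, s, v, 28), (35, s, v, 7), (35, t, a, 28), (35, t, a, 7), (35, t, v, 28), (35, t, v, 7)}.
π[B, C]: project onto (B, C) (11 duplicate(s) eliminated) → {(a, 11), (s, 35), (t, 35), (w, 11), (x, 11), (y, 11), (z, 11)}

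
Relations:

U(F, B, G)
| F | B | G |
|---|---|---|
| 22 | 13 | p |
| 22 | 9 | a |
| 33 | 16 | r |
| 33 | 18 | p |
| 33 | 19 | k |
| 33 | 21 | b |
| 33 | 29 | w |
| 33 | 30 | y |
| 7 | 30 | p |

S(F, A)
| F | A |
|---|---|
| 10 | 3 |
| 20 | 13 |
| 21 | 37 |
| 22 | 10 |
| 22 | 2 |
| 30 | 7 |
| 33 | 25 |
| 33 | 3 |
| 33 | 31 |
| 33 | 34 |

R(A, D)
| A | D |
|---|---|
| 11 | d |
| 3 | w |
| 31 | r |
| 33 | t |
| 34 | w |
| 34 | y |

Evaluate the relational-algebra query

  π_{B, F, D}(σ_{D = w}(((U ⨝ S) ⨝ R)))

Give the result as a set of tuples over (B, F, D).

Joining U and S on F yields {(22, 13, p, 10), (22, 13, p, 2), (22, 9, a, 10), (22, 9, a, 2), (33, 16, r, 25), (33, 16, r, 3), (33, 16, r, 31), (33, 16, r, 34), (33, 18, p, 25), (33, 18, p, 3), (33, 18, p, 31), (33, 18, p, 34), (33, 19, k, 25), (33, 19, k, 3), (33, 19, k, 31), (33, 19, k, 34), (33, 21, b, 25), (33, 21, b, 3), (33, 21, b, 31), (33, 21, b, 34), (33, 29, w, 25), (33, 29, w, 3), (33, 29, w, 31), (33, 29, w, 34), (33, 30, y, 25), (33, 30, y, 3), (33, 30, y, 31), (33, 30, y, 34)}.
Joining (U ⨝ S) and R on A yields {(33, 16, r, 3, w), (33, 16, r, 31, r), (33, 16, r, 34, w), (33, 16, r, 34, y), (33, 18, p, 3, w), (33, 18, p, 31, r), (33, 18, p, 34, w), (33, 18, p, 34, y), (33, 19, k, 3, w), (33, 19, k, 31, r), (33, 19, k, 34, w), (33, 19, k, 34, y), (33, 21, b, 3, w), (33, 21, b, 31, r), (33, 21, b, 34, w), (33, 21, b, 34, y), (33, 29, w, 3, w), (33, 29, w, 31, r), (33, 29, w, 34, w), (33, 29, w, 34, y), (33, 30, y, 3, w), (33, 30, y, 31, r), (33, 30, y, 34, w), (33, 30, y, 34, y)}.
Filtering on D = w leaves {(33, 16, r, 3, w), (33, 16, r, 34, w), (33, 18, p, 3, w), (33, 18, p, 34, w), (33, 19, k, 3, w), (33, 19, k, 34, w), (33, 21, b, 3, w), (33, 21, b, 34, w), (33, 29, w, 3, w), (33, 29, w, 34, w), (33, 30, y, 3, w), (33, 30, y, 34, w)}.
Keep only column(s) B, F, D (6 duplicate(s) eliminated): {(16, 33, w), (18, 33, w), (19, 33, w), (21, 33, w), (29, 33, w), (30, 33, w)}

{(16, 33, w), (18, 33, w), (19, 33, w), (21, 33, w), (29, 33, w), (30, 33, w)}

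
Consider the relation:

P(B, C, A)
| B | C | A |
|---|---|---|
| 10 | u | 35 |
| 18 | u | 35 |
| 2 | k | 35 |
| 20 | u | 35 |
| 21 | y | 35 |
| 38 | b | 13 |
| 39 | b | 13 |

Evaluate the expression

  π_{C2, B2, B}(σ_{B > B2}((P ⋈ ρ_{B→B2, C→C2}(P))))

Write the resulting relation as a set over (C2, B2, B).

{(b, 38, 39), (k, 2, 10), (k, 2, 18), (k, 2, 20), (k, 2, 21), (u, 10, 18), (u, 10, 20), (u, 10, 21), (u, 18, 20), (u, 18, 21), (u, 20, 21)}

ρ[B→B2, C→C2]: schema becomes (B2, C2, A); tuples unchanged.
Natural join on A: {(10, u, 35, 10, u), (10, u, 35, 18, u), (10, u, 35, 2, k), (10, u, 35, 20, u), (10, u, 35, 21, y), (18, u, 35, 10, u), (18, u, 35, 18, u), (18, u, 35, 2, k), (18, u, 35, 20, u), (18, u, 35, 21, y), (2, k, 35, 10, u), (2, k, 35, 18, u), (2, k, 35, 2, k), (2, k, 35, 20, u), (2, k, 35, 21, y), (20, u, 35, 10, u), (20, u, 35, 18, u), (20, u, 35, 2, k), (20, u, 35, 20, u), (20, u, 35, 21, y), (21, y, 35, 10, u), (21, y, 35, 18, u), (21, y, 35, 2, k), (21, y, 35, 20, u), (21, y, 35, 21, y), (38, b, 13, 38, b), (38, b, 13, 39, b), (39, b, 13, 38, b), (39, b, 13, 39, b)}
Filtering on B > B2 leaves {(10, u, 35, 2, k), (18, u, 35, 10, u), (18, u, 35, 2, k), (20, u, 35, 10, u), (20, u, 35, 18, u), (20, u, 35, 2, k), (21, y, 35, 10, u), (21, y, 35, 18, u), (21, y, 35, 2, k), (21, y, 35, 20, u), (39, b, 13, 38, b)}.
π_{C2, B2, B} gives {(b, 38, 39), (k, 2, 10), (k, 2, 18), (k, 2, 20), (k, 2, 21), (u, 10, 18), (u, 10, 20), (u, 10, 21), (u, 18, 20), (u, 18, 21), (u, 20, 21)}.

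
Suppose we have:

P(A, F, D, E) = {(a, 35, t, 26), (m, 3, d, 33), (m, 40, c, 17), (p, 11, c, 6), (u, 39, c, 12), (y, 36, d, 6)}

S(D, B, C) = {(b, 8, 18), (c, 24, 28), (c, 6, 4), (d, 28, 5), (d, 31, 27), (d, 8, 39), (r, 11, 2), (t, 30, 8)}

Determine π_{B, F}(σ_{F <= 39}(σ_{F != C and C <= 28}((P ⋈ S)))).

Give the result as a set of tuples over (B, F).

Joining P and S on D yields {(a, 35, t, 26, 30, 8), (m, 3, d, 33, 28, 5), (m, 3, d, 33, 31, 27), (m, 3, d, 33, 8, 39), (m, 40, c, 17, 24, 28), (m, 40, c, 17, 6, 4), (p, 11, c, 6, 24, 28), (p, 11, c, 6, 6, 4), (u, 39, c, 12, 24, 28), (u, 39, c, 12, 6, 4), (y, 36, d, 6, 28, 5), (y, 36, d, 6, 31, 27), (y, 36, d, 6, 8, 39)}.
Selection F != C and C <= 28: {(a, 35, t, 26, 30, 8), (m, 3, d, 33, 28, 5), (m, 3, d, 33, 31, 27), (m, 40, c, 17, 24, 28), (m, 40, c, 17, 6, 4), (p, 11, c, 6, 24, 28), (p, 11, c, 6, 6, 4), (u, 39, c, 12, 24, 28), (u, 39, c, 12, 6, 4), (y, 36, d, 6, 28, 5), (y, 36, d, 6, 31, 27)}
Selection F <= 39: {(a, 35, t, 26, 30, 8), (m, 3, d, 33, 28, 5), (m, 3, d, 33, 31, 27), (p, 11, c, 6, 24, 28), (p, 11, c, 6, 6, 4), (u, 39, c, 12, 24, 28), (u, 39, c, 12, 6, 4), (y, 36, d, 6, 28, 5), (y, 36, d, 6, 31, 27)}
Keep only column(s) B, F: {(24, 11), (24, 39), (28, 3), (28, 36), (30, 35), (31, 3), (31, 36), (6, 11), (6, 39)}

{(24, 11), (24, 39), (28, 3), (28, 36), (30, 35), (31, 3), (31, 36), (6, 11), (6, 39)}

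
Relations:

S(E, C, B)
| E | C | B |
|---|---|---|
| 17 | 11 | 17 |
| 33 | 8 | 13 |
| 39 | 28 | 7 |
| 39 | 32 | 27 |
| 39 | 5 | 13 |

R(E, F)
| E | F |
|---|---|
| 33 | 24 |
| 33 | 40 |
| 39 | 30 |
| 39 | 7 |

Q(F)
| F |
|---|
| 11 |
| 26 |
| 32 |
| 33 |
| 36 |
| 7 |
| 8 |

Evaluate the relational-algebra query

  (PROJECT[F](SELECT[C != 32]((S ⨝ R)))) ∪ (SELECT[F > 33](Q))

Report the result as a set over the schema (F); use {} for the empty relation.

Natural join on E: {(33, 8, 13, 24), (33, 8, 13, 40), (39, 28, 7, 30), (39, 28, 7, 7), (39, 32, 27, 30), (39, 32, 27, 7), (39, 5, 13, 30), (39, 5, 13, 7)}
Apply σ_{C != 32}; surviving tuples: {(33, 8, 13, 24), (33, 8, 13, 40), (39, 28, 7, 30), (39, 28, 7, 7), (39, 5, 13, 30), (39, 5, 13, 7)}
π[F]: project onto (F) (2 duplicate(s) eliminated) → {24, 30, 40, 7}
Apply σ_{F > 33}; surviving tuples: {36}
Taking the union: {24, 30, 36, 40, 7}

{24, 30, 36, 40, 7}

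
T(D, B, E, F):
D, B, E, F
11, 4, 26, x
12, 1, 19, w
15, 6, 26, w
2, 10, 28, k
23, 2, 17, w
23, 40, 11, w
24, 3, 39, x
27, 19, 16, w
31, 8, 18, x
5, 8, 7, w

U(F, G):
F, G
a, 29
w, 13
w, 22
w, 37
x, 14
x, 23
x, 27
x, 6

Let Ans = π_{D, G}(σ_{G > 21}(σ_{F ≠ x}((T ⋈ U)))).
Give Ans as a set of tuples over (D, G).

{(12, 22), (12, 37), (15, 22), (15, 37), (23, 22), (23, 37), (27, 22), (27, 37), (5, 22), (5, 37)}

Natural join on F: {(11, 4, 26, x, 14), (11, 4, 26, x, 23), (11, 4, 26, x, 27), (11, 4, 26, x, 6), (12, 1, 19, w, 13), (12, 1, 19, w, 22), (12, 1, 19, w, 37), (15, 6, 26, w, 13), (15, 6, 26, w, 22), (15, 6, 26, w, 37), (23, 2, 17, w, 13), (23, 2, 17, w, 22), (23, 2, 17, w, 37), (23, 40, 11, w, 13), (23, 40, 11, w, 22), (23, 40, 11, w, 37), (24, 3, 39, x, 14), (24, 3, 39, x, 23), (24, 3, 39, x, 27), (24, 3, 39, x, 6), (27, 19, 16, w, 13), (27, 19, 16, w, 22), (27, 19, 16, w, 37), (31, 8, 18, x, 14), (31, 8, 18, x, 23), (31, 8, 18, x, 27), (31, 8, 18, x, 6), (5, 8, 7, w, 13), (5, 8, 7, w, 22), (5, 8, 7, w, 37)}
Filtering on F ≠ x leaves {(12, 1, 19, w, 13), (12, 1, 19, w, 22), (12, 1, 19, w, 37), (15, 6, 26, w, 13), (15, 6, 26, w, 22), (15, 6, 26, w, 37), (23, 2, 17, w, 13), (23, 2, 17, w, 22), (23, 2, 17, w, 37), (23, 40, 11, w, 13), (23, 40, 11, w, 22), (23, 40, 11, w, 37), (27, 19, 16, w, 13), (27, 19, 16, w, 22), (27, 19, 16, w, 37), (5, 8, 7, w, 13), (5, 8, 7, w, 22), (5, 8, 7, w, 37)}.
Filtering on G > 21 leaves {(12, 1, 19, w, 22), (12, 1, 19, w, 37), (15, 6, 26, w, 22), (15, 6, 26, w, 37), (23, 2, 17, w, 22), (23, 2, 17, w, 37), (23, 40, 11, w, 22), (23, 40, 11, w, 37), (27, 19, 16, w, 22), (27, 19, 16, w, 37), (5, 8, 7, w, 22), (5, 8, 7, w, 37)}.
π_{D, G} gives {(12, 22), (12, 37), (15, 22), (15, 37), (23, 22), (23, 37), (27, 22), (27, 37), (5, 22), (5, 37)} (2 duplicate(s) eliminated).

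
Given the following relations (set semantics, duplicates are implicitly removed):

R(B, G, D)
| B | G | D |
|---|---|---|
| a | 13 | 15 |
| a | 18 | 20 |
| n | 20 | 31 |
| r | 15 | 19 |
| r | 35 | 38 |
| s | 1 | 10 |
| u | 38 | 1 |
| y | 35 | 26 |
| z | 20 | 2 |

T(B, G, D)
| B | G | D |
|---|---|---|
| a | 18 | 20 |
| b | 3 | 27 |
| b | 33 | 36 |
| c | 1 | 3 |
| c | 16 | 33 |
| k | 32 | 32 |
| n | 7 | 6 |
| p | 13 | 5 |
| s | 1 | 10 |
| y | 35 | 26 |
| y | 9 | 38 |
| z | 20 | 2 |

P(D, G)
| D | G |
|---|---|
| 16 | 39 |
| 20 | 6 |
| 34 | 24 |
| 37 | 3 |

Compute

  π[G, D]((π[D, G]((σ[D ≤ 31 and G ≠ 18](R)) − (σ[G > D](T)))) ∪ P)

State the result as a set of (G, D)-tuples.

Apply σ_{D ≤ 31 and G ≠ 18}; surviving tuples: {(a, 13, 15), (n, 20, 31), (r, 15, 19), (s, 1, 10), (u, 38, 1), (y, 35, 26), (z, 20, 2)}
Apply σ_{G > D}; surviving tuples: {(n, 7, 6), (p, 13, 5), (y, 35, 26), (z, 20, 2)}
Difference: {(a, 13, 15), (n, 20, 31), (r, 15, 19), (s, 1, 10), (u, 38, 1), (y, 35, 26), (z, 20, 2)} with {(n, 7, 6), (p, 13, 5), (y, 35, 26), (z, 20, 2)} → {(a, 13, 15), (n, 20, 31), (r, 15, 19), (s, 1, 10), (u, 38, 1)}
Projecting to D, G: {(1, 38), (10, 1), (15, 13), (19, 15), (31, 20)}
Union: {(1, 38), (10, 1), (15, 13), (19, 15), (31, 20)} with {(16, 39), (20, 6), (34, 24), (37, 3)} → {(1, 38), (10, 1), (15, 13), (16, 39), (19, 15), (20, 6), (31, 20), (34, 24), (37, 3)}
Projecting to G, D: {(1, 10), (13, 15), (15, 19), (20, 31), (24, 34), (3, 37), (38, 1), (39, 16), (6, 20)}

{(1, 10), (13, 15), (15, 19), (20, 31), (24, 34), (3, 37), (38, 1), (39, 16), (6, 20)}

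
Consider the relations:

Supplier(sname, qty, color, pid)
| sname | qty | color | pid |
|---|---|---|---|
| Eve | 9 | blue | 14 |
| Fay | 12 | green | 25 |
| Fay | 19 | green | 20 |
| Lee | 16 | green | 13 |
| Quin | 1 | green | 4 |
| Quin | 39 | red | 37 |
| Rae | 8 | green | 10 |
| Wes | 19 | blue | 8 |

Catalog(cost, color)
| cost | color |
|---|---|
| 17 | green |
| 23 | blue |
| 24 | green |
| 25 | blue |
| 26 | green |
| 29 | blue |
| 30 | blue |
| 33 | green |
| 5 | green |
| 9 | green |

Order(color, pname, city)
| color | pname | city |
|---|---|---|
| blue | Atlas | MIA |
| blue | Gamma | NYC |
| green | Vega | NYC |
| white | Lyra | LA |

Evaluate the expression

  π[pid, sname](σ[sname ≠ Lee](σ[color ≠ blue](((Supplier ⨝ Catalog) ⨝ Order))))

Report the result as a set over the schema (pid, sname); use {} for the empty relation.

{(10, Rae), (20, Fay), (25, Fay), (4, Quin)}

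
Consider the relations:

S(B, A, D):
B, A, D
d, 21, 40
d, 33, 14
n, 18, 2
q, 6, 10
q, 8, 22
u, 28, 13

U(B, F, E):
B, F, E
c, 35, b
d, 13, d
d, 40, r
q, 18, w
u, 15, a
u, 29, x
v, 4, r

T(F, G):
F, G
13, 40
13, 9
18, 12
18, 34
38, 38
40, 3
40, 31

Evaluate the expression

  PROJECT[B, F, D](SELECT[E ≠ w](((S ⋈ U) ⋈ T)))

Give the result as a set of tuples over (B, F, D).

Joining S and U on B yields {(d, 21, 40, 13, d), (d, 21, 40, 40, r), (d, 33, 14, 13, d), (d, 33, 14, 40, r), (q, 6, 10, 18, w), (q, 8, 22, 18, w), (u, 28, 13, 15, a), (u, 28, 13, 29, x)}.
Joining (S ⋈ U) and T on F yields {(d, 21, 40, 13, d, 40), (d, 21, 40, 13, d, 9), (d, 21, 40, 40, r, 3), (d, 21, 40, 40, r, 31), (d, 33, 14, 13, d, 40), (d, 33, 14, 13, d, 9), (d, 33, 14, 40, r, 3), (d, 33, 14, 40, r, 31), (q, 6, 10, 18, w, 12), (q, 6, 10, 18, w, 34), (q, 8, 22, 18, w, 12), (q, 8, 22, 18, w, 34)}.
σ[E ≠ w]: keep tuples satisfying E ≠ w → {(d, 21, 40, 13, d, 40), (d, 21, 40, 13, d, 9), (d, 21, 40, 40, r, 3), (d, 21, 40, 40, r, 31), (d, 33, 14, 13, d, 40), (d, 33, 14, 13, d, 9), (d, 33, 14, 40, r, 3), (d, 33, 14, 40, r, 31)}
π[B, F, D]: project onto (B, F, D) (4 duplicate(s) eliminated) → {(d, 13, 14), (d, 13, 40), (d, 40, 14), (d, 40, 40)}

{(d, 13, 14), (d, 13, 40), (d, 40, 14), (d, 40, 40)}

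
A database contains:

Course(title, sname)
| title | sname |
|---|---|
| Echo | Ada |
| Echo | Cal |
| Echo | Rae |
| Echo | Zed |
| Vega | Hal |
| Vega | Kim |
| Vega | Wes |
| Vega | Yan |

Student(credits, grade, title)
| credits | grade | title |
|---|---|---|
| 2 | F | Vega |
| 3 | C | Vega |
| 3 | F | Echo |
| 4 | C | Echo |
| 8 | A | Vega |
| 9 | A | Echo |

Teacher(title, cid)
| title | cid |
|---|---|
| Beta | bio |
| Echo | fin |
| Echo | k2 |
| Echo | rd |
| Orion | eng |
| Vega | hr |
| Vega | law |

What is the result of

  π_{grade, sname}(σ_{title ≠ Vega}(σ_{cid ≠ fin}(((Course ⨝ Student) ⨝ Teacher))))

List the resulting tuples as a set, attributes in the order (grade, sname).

Natural join on title: {(Echo, Ada, 3, F), (Echo, Ada, 4, C), (Echo, Ada, 9, A), (Echo, Cal, 3, F), (Echo, Cal, 4, C), (Echo, Cal, 9, A), (Echo, Rae, 3, F), (Echo, Rae, 4, C), (Echo, Rae, 9, A), (Echo, Zed, 3, F), (Echo, Zed, 4, C), (Echo, Zed, 9, A), (Vega, Hal, 2, F), (Vega, Hal, 3, C), (Vega, Hal, 8, A), (Vega, Kim, 2, F), (Vega, Kim, 3, C), (Vega, Kim, 8, A), (Vega, Wes, 2, F), (Vega, Wes, 3, C), (Vega, Wes, 8, A), (Vega, Yan, 2, F), (Vega, Yan, 3, C), (Vega, Yan, 8, A)}
Natural join on title: {(Echo, Ada, 3, F, fin), (Echo, Ada, 3, F, k2), (Echo, Ada, 3, F, rd), (Echo, Ada, 4, C, fin), (Echo, Ada, 4, C, k2), (Echo, Ada, 4, C, rd), (Echo, Ada, 9, A, fin), (Echo, Ada, 9, A, k2), (Echo, Ada, 9, A, rd), (Echo, Cal, 3, F, fin), (Echo, Cal, 3, F, k2), (Echo, Cal, 3, F, rd), (Echo, Cal, 4, C, fin), (Echo, Cal, 4, C, k2), (Echo, Cal, 4, C, rd), (Echo, Cal, 9, A, fin), (Echo, Cal, 9, A, k2), (Echo, Cal, 9, A, rd), (Echo, Rae, 3, F, fin), (Echo, Rae, 3, F, k2), (Echo, Rae, 3, F, rd), (Echo, Rae, 4, C, fin), (Echo, Rae, 4, C, k2), (Echo, Rae, 4, C, rd), (Echo, Rae, 9, A, fin), (Echo, Rae, 9, A, k2), (Echo, Rae, 9, A, rd), (Echo, Zed, 3, F, fin), (Echo, Zed, 3, F, k2), (Echo, Zed, 3, F, rd), (Echo, Zed, 4, C, fin), (Echo, Zed, 4, C, k2), (Echo, Zed, 4, C, rd), (Echo, Zed, 9, A, fin), (Echo, Zed, 9, A, k2), (Echo, Zed, 9, A, rd), (Vega, Hal, 2, F, hr), (Vega, Hal, 2, F, law), (Vega, Hal, 3, C, hr), (Vega, Hal, 3, C, law), (Vega, Hal, 8, A, hr), (Vega, Hal, 8, A, law), (Vega, Kim, 2, F, hr), (Vega, Kim, 2, F, law), (Vega, Kim, 3, C, hr), (Vega, Kim, 3, C, law), (Vega, Kim, 8, A, hr), (Vega, Kim, 8, A, law), (Vega, Wes, 2, F, hr), (Vega, Wes, 2, F, law), (Vega, Wes, 3, C, hr), (Vega, Wes, 3, C, law), (Vega, Wes, 8, A, hr), (Vega, Wes, 8, A, law), (Vega, Yan, 2, F, hr), (Vega, Yan, 2, F, law), (Vega, Yan, 3, C, hr), (Vega, Yan, 3, C, law), (Vega, Yan, 8, A, hr), (Vega, Yan, 8, A, law)}
σ[cid ≠ fin]: keep tuples satisfying cid ≠ fin → {(Echo, Ada, 3, F, k2), (Echo, Ada, 3, F, rd), (Echo, Ada, 4, C, k2), (Echo, Ada, 4, C, rd), (Echo, Ada, 9, A, k2), (Echo, Ada, 9, A, rd), (Echo, Cal, 3, F, k2), (Echo, Cal, 3, F, rd), (Echo, Cal, 4, C, k2), (Echo, Cal, 4, C, rd), (Echo, Cal, 9, A, k2), (Echo, Cal, 9, A, rd), (Echo, Rae, 3, F, k2), (Echo, Rae, 3, F, rd), (Echo, Rae, 4, C, k2), (Echo, Rae, 4, C, rd), (Echo, Rae, 9, A, k2), (Echo, Rae, 9, A, rd), (Echo, Zed, 3, F, k2), (Echo, Zed, 3, F, rd), (Echo, Zed, 4, C, k2), (Echo, Zed, 4, C, rd), (Echo, Zed, 9, A, k2), (Echo, Zed, 9, A, rd), (Vega, Hal, 2, F, hr), (Vega, Hal, 2, F, law), (Vega, Hal, 3, C, hr), (Vega, Hal, 3, C, law), (Vega, Hal, 8, A, hr), (Vega, Hal, 8, A, law), (Vega, Kim, 2, F, hr), (Vega, Kim, 2, F, law), (Vega, Kim, 3, C, hr), (Vega, Kim, 3, C, law), (Vega, Kim, 8, A, hr), (Vega, Kim, 8, A, law), (Vega, Wes, 2, F, hr), (Vega, Wes, 2, F, law), (Vega, Wes, 3, C, hr), (Vega, Wes, 3, C, law), (Vega, Wes, 8, A, hr), (Vega, Wes, 8, A, law), (Vega, Yan, 2, F, hr), (Vega, Yan, 2, F, law), (Vega, Yan, 3, C, hr), (Vega, Yan, 3, C, law), (Vega, Yan, 8, A, hr), (Vega, Yan, 8, A, law)}
σ[title ≠ Vega]: keep tuples satisfying title ≠ Vega → {(Echo, Ada, 3, F, k2), (Echo, Ada, 3, F, rd), (Echo, Ada, 4, C, k2), (Echo, Ada, 4, C, rd), (Echo, Ada, 9, A, k2), (Echo, Ada, 9, A, rd), (Echo, Cal, 3, F, k2), (Echo, Cal, 3, F, rd), (Echo, Cal, 4, C, k2), (Echo, Cal, 4, C, rd), (Echo, Cal, 9, A, k2), (Echo, Cal, 9, A, rd), (Echo, Rae, 3, F, k2), (Echo, Rae, 3, F, rd), (Echo, Rae, 4, C, k2), (Echo, Rae, 4, C, rd), (Echo, Rae, 9, A, k2), (Echo, Rae, 9, A, rd), (Echo, Zed, 3, F, k2), (Echo, Zed, 3, F, rd), (Echo, Zed, 4, C, k2), (Echo, Zed, 4, C, rd), (Echo, Zed, 9, A, k2), (Echo, Zed, 9, A, rd)}
π_{grade, sname} gives {(A, Ada), (A, Cal), (A, Rae), (A, Zed), (C, Ada), (C, Cal), (C, Rae), (C, Zed), (F, Ada), (F, Cal), (F, Rae), (F, Zed)} (12 duplicate(s) eliminated).

{(A, Ada), (A, Cal), (A, Rae), (A, Zed), (C, Ada), (C, Cal), (C, Rae), (C, Zed), (F, Ada), (F, Cal), (F, Rae), (F, Zed)}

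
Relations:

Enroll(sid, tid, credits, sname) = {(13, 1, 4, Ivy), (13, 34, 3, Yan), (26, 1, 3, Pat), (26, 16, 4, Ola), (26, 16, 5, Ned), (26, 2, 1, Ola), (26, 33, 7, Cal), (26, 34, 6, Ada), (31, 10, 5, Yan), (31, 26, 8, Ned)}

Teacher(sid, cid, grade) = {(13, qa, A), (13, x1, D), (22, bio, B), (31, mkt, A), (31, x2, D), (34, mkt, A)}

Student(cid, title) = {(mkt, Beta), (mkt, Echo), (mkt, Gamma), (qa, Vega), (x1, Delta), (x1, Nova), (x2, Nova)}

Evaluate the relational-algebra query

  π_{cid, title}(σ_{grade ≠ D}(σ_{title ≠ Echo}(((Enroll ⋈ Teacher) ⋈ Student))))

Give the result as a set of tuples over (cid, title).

Natural join on sid: {(13, 1, 4, Ivy, qa, A), (13, 1, 4, Ivy, x1, D), (13, 34, 3, Yan, qa, A), (13, 34, 3, Yan, x1, D), (31, 10, 5, Yan, mkt, A), (31, 10, 5, Yan, x2, D), (31, 26, 8, Ned, mkt, A), (31, 26, 8, Ned, x2, D)}
Natural join on cid: {(13, 1, 4, Ivy, qa, A, Vega), (13, 1, 4, Ivy, x1, D, Delta), (13, 1, 4, Ivy, x1, D, Nova), (13, 34, 3, Yan, qa, A, Vega), (13, 34, 3, Yan, x1, D, Delta), (13, 34, 3, Yan, x1, D, Nova), (31, 10, 5, Yan, mkt, A, Beta), (31, 10, 5, Yan, mkt, A, Echo), (31, 10, 5, Yan, mkt, A, Gamma), (31, 10, 5, Yan, x2, D, Nova), (31, 26, 8, Ned, mkt, A, Beta), (31, 26, 8, Ned, mkt, A, Echo), (31, 26, 8, Ned, mkt, A, Gamma), (31, 26, 8, Ned, x2, D, Nova)}
Selection title ≠ Echo: {(13, 1, 4, Ivy, qa, A, Vega), (13, 1, 4, Ivy, x1, D, Delta), (13, 1, 4, Ivy, x1, D, Nova), (13, 34, 3, Yan, qa, A, Vega), (13, 34, 3, Yan, x1, D, Delta), (13, 34, 3, Yan, x1, D, Nova), (31, 10, 5, Yan, mkt, A, Beta), (31, 10, 5, Yan, mkt, A, Gamma), (31, 10, 5, Yan, x2, D, Nova), (31, 26, 8, Ned, mkt, A, Beta), (31, 26, 8, Ned, mkt, A, Gamma), (31, 26, 8, Ned, x2, D, Nova)}
Selection grade ≠ D: {(13, 1, 4, Ivy, qa, A, Vega), (13, 34, 3, Yan, qa, A, Vega), (31, 10, 5, Yan, mkt, A, Beta), (31, 10, 5, Yan, mkt, A, Gamma), (31, 26, 8, Ned, mkt, A, Beta), (31, 26, 8, Ned, mkt, A, Gamma)}
π_{cid, title} gives {(mkt, Beta), (mkt, Gamma), (qa, Vega)} (3 duplicate(s) eliminated).

{(mkt, Beta), (mkt, Gamma), (qa, Vega)}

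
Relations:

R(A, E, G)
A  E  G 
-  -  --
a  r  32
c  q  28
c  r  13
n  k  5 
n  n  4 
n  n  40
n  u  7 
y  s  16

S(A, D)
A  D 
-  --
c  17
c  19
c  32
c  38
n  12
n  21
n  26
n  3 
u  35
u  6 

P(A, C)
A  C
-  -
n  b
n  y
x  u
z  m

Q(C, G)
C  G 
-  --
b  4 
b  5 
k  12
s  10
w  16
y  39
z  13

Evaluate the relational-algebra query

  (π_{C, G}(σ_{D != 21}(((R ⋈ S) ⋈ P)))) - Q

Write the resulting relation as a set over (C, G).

R ⋈ S (natural join on A): {(c, q, 28, 17), (c, q, 28, 19), (c, q, 28, 32), (c, q, 28, 38), (c, r, 13, 17), (c, r, 13, 19), (c, r, 13, 32), (c, r, 13, 38), (n, k, 5, 12), (n, k, 5, 21), (n, k, 5, 26), (n, k, 5, 3), (n, n, 4, 12), (n, n, 4, 21), (n, n, 4, 26), (n, n, 4, 3), (n, n, 40, 12), (n, n, 40, 21), (n, n, 40, 26), (n, n, 40, 3), (n, u, 7, 12), (n, u, 7, 21), (n, u, 7, 26), (n, u, 7, 3)}
(R ⋈ S) ⋈ P (natural join on A): {(n, k, 5, 12, b), (n, k, 5, 12, y), (n, k, 5, 21, b), (n, k, 5, 21, y), (n, k, 5, 26, b), (n, k, 5, 26, y), (n, k, 5, 3, b), (n, k, 5, 3, y), (n, n, 4, 12, b), (n, n, 4, 12, y), (n, n, 4, 21, b), (n, n, 4, 21, y), (n, n, 4, 26, b), (n, n, 4, 26, y), (n, n, 4, 3, b), (n, n, 4, 3, y), (n, n, 40, 12, b), (n, n, 40, 12, y), (n, n, 40, 21, b), (n, n, 40, 21, y), (n, n, 40, 26, b), (n, n, 40, 26, y), (n, n, 40, 3, b), (n, n, 40, 3, y), (n, u, 7, 12, b), (n, u, 7, 12, y), (n, u, 7, 21, b), (n, u, 7, 21, y), (n, u, 7, 26, b), (n, u, 7, 26, y), (n, u, 7, 3, b), (n, u, 7, 3, y)}
Apply σ_{D != 21}; surviving tuples: {(n, k, 5, 12, b), (n, k, 5, 12, y), (n, k, 5, 26, b), (n, k, 5, 26, y), (n, k, 5, 3, b), (n, k, 5, 3, y), (n, n, 4, 12, b), (n, n, 4, 12, y), (n, n, 4, 26, b), (n, n, 4, 26, y), (n, n, 4, 3, b), (n, n, 4, 3, y), (n, n, 40, 12, b), (n, n, 40, 12, y), (n, n, 40, 26, b), (n, n, 40, 26, y), (n, n, 40, 3, b), (n, n, 40, 3, y), (n, u, 7, 12, b), (n, u, 7, 12, y), (n, u, 7, 26, b), (n, u, 7, 26, y), (n, u, 7, 3, b), (n, u, 7, 3, y)}
π[C, G]: project onto (C, G) (16 duplicate(s) eliminated) → {(b, 4), (b, 40), (b, 5), (b, 7), (y, 4), (y, 40), (y, 5), (y, 7)}
Taking the difference: {(b, 40), (b, 7), (y, 4), (y, 40), (y, 5), (y, 7)}

{(b, 40), (b, 7), (y, 4), (y, 40), (y, 5), (y, 7)}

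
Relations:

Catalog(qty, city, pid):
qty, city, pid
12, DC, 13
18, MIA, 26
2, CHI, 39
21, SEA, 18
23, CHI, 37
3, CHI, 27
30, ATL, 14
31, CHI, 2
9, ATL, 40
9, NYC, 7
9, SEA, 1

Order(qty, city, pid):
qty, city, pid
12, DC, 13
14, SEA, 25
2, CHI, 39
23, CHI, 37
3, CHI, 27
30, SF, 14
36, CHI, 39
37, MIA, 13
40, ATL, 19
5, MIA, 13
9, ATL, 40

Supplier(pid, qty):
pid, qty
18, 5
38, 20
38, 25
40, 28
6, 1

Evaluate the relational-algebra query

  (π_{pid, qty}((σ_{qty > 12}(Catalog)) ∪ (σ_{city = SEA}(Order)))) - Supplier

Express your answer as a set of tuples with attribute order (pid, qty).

{(14, 30), (18, 21), (2, 31), (25, 14), (26, 18), (37, 23)}

Selection qty > 12: {(18, MIA, 26), (21, SEA, 18), (23, CHI, 37), (30, ATL, 14), (31, CHI, 2)}
Selection city = SEA: {(14, SEA, 25)}
Union: {(18, MIA, 26), (21, SEA, 18), (23, CHI, 37), (30, ATL, 14), (31, CHI, 2)} with {(14, SEA, 25)} → {(14, SEA, 25), (18, MIA, 26), (21, SEA, 18), (23, CHI, 37), (30, ATL, 14), (31, CHI, 2)}
π[pid, qty]: project onto (pid, qty) → {(14, 30), (18, 21), (2, 31), (25, 14), (26, 18), (37, 23)}
Difference: {(14, 30), (18, 21), (2, 31), (25, 14), (26, 18), (37, 23)} with {(18, 5), (38, 20), (38, 25), (40, 28), (6, 1)} → {(14, 30), (18, 21), (2, 31), (25, 14), (26, 18), (37, 23)}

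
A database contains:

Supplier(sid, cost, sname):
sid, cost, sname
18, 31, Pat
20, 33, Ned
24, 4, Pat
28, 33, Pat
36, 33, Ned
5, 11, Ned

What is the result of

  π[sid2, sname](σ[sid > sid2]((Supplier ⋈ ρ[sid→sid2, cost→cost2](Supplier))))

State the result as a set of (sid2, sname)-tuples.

{(18, Pat), (20, Ned), (24, Pat), (5, Ned)}

ρ[sid→sid2, cost→cost2]: schema becomes (sid2, cost2, sname); tuples unchanged.
Supplier ⋈ ρ[sid→sid2, cost→cost2](Supplier) (natural join on sname): {(18, 31, Pat, 18, 31), (18, 31, Pat, 24, 4), (18, 31, Pat, 28, 33), (20, 33, Ned, 20, 33), (20, 33, Ned, 36, 33), (20, 33, Ned, 5, 11), (24, 4, Pat, 18, 31), (24, 4, Pat, 24, 4), (24, 4, Pat, 28, 33), (28, 33, Pat, 18, 31), (28, 33, Pat, 24, 4), (28, 33, Pat, 28, 33), (36, 33, Ned, 20, 33), (36, 33, Ned, 36, 33), (36, 33, Ned, 5, 11), (5, 11, Ned, 20, 33), (5, 11, Ned, 36, 33), (5, 11, Ned, 5, 11)}
σ[sid > sid2]: keep tuples satisfying sid > sid2 → {(20, 33, Ned, 5, 11), (24, 4, Pat, 18, 31), (28, 33, Pat, 18, 31), (28, 33, Pat, 24, 4), (36, 33, Ned, 20, 33), (36, 33, Ned, 5, 11)}
π[sid2, sname]: project onto (sid2, sname) (2 duplicate(s) eliminated) → {(18, Pat), (20, Ned), (24, Pat), (5, Ned)}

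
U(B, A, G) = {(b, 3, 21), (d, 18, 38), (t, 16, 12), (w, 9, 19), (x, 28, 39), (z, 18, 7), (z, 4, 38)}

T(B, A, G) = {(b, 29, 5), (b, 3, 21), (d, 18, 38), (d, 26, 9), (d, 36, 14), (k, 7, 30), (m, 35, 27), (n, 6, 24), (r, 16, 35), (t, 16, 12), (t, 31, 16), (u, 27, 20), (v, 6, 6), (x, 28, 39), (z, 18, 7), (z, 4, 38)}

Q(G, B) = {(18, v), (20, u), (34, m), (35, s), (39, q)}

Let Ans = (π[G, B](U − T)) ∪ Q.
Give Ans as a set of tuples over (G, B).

Difference: {(b, 3, 21), (d, 18, 38), (t, 16, 12), (w, 9, 19), (x, 28, 39), (z, 18, 7), (z, 4, 38)} with {(b, 29, 5), (b, 3, 21), (d, 18, 38), (d, 26, 9), (d, 36, 14), (k, 7, 30), (m, 35, 27), (n, 6, 24), (r, 16, 35), (t, 16, 12), (t, 31, 16), (u, 27, 20), (v, 6, 6), (x, 28, 39), (z, 18, 7), (z, 4, 38)} → {(w, 9, 19)}
π[G, B]: project onto (G, B) → {(19, w)}
Union: {(19, w)} with {(18, v), (20, u), (34, m), (35, s), (39, q)} → {(18, v), (19, w), (20, u), (34, m), (35, s), (39, q)}

{(18, v), (19, w), (20, u), (34, m), (35, s), (39, q)}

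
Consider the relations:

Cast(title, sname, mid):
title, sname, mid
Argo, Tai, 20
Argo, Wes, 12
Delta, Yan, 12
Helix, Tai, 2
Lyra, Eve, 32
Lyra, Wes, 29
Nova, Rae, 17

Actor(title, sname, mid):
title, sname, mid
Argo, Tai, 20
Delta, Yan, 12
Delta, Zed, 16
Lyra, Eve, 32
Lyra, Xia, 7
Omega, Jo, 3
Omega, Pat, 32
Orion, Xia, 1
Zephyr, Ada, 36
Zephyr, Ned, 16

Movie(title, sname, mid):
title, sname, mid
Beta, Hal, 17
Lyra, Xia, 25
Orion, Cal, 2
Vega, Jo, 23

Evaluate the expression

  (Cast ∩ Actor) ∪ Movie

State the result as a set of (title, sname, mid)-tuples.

Intersection: {(Argo, Tai, 20), (Argo, Wes, 12), (Delta, Yan, 12), (Helix, Tai, 2), (Lyra, Eve, 32), (Lyra, Wes, 29), (Nova, Rae, 17)} with {(Argo, Tai, 20), (Delta, Yan, 12), (Delta, Zed, 16), (Lyra, Eve, 32), (Lyra, Xia, 7), (Omega, Jo, 3), (Omega, Pat, 32), (Orion, Xia, 1), (Zephyr, Ada, 36), (Zephyr, Ned, 16)} → {(Argo, Tai, 20), (Delta, Yan, 12), (Lyra, Eve, 32)}
Union: {(Argo, Tai, 20), (Delta, Yan, 12), (Lyra, Eve, 32)} with {(Beta, Hal, 17), (Lyra, Xia, 25), (Orion, Cal, 2), (Vega, Jo, 23)} → {(Argo, Tai, 20), (Beta, Hal, 17), (Delta, Yan, 12), (Lyra, Eve, 32), (Lyra, Xia, 25), (Orion, Cal, 2), (Vega, Jo, 23)}

{(Argo, Tai, 20), (Beta, Hal, 17), (Delta, Yan, 12), (Lyra, Eve, 32), (Lyra, Xia, 25), (Orion, Cal, 2), (Vega, Jo, 23)}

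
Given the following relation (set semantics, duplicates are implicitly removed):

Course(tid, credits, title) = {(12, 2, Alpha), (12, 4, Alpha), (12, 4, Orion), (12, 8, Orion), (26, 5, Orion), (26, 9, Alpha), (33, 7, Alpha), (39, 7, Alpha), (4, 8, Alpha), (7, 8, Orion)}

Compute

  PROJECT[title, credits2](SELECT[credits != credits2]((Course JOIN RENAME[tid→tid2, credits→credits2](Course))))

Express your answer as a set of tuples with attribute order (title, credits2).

{(Alpha, 2), (Alpha, 4), (Alpha, 7), (Alpha, 8), (Alpha, 9), (Orion, 4), (Orion, 5), (Orion, 8)}

ρ[tid→tid2, credits→credits2]: schema becomes (tid2, credits2, title); tuples unchanged.
Natural join on title: {(12, 2, Alpha, 12, 2), (12, 2, Alpha, 12, 4), (12, 2, Alpha, 26, 9), (12, 2, Alpha, 33, 7), (12, 2, Alpha, 39, 7), (12, 2, Alpha, 4, 8), (12, 4, Alpha, 12, 2), (12, 4, Alpha, 12, 4), (12, 4, Alpha, 26, 9), (12, 4, Alpha, 33, 7), (12, 4, Alpha, 39, 7), (12, 4, Alpha, 4, 8), (12, 4, Orion, 12, 4), (12, 4, Orion, 12, 8), (12, 4, Orion, 26, 5), (12, 4, Orion, 7, 8), (12, 8, Orion, 12, 4), (12, 8, Orion, 12, 8), (12, 8, Orion, 26, 5), (12, 8, Orion, 7, 8), (26, 5, Orion, 12, 4), (26, 5, Orion, 12, 8), (26, 5, Orion, 26, 5), (26, 5, Orion, 7, 8), (26, 9, Alpha, 12, 2), (26, 9, Alpha, 12, 4), (26, 9, Alpha, 26, 9), (26, 9, Alpha, 33, 7), (26, 9, Alpha, 39, 7), (26, 9, Alpha, 4, 8), (33, 7, Alpha, 12, 2), (33, 7, Alpha, 12, 4), (33, 7, Alpha, 26, 9), (33, 7, Alpha, 33, 7), (33, 7, Alpha, 39, 7), (33, 7, Alpha, 4, 8), (39, 7, Alpha, 12, 2), (39, 7, Alpha, 12, 4), (39, 7, Alpha, 26, 9), (39, 7, Alpha, 33, 7), (39, 7, Alpha, 39, 7), (39, 7, Alpha, 4, 8), (4, 8, Alpha, 12, 2), (4, 8, Alpha, 12, 4), (4, 8, Alpha, 26, 9), (4, 8, Alpha, 33, 7), (4, 8, Alpha, 39, 7), (4, 8, Alpha, 4, 8), (7, 8, Orion, 12, 4), (7, 8, Orion, 12, 8), (7, 8, Orion, 26, 5), (7, 8, Orion, 7, 8)}
Selection credits != credits2: {(12, 2, Alpha, 12, 4), (12, 2, Alpha, 26, 9), (12, 2, Alpha, 33, 7), (12, 2, Alpha, 39, 7), (12, 2, Alpha, 4, 8), (12, 4, Alpha, 12, 2), (12, 4, Alpha, 26, 9), (12, 4, Alpha, 33, 7), (12, 4, Alpha, 39, 7), (12, 4, Alpha, 4, 8), (12, 4, Orion, 12, 8), (12, 4, Orion, 26, 5), (12, 4, Orion, 7, 8), (12, 8, Orion, 12, 4), (12, 8, Orion, 26, 5), (26, 5, Orion, 12, 4), (26, 5, Orion, 12, 8), (26, 5, Orion, 7, 8), (26, 9, Alpha, 12, 2), (26, 9, Alpha, 12, 4), (26, 9, Alpha, 33, 7), (26, 9, Alpha, 39, 7), (26, 9, Alpha, 4, 8), (33, 7, Alpha, 12, 2), (33, 7, Alpha, 12, 4), (33, 7, Alpha, 26, 9), (33, 7, Alpha, 4, 8), (39, 7, Alpha, 12, 2), (39, 7, Alpha, 12, 4), (39, 7, Alpha, 26, 9), (39, 7, Alpha, 4, 8), (4, 8, Alpha, 12, 2), (4, 8, Alpha, 12, 4), (4, 8, Alpha, 26, 9), (4, 8, Alpha, 33, 7), (4, 8, Alpha, 39, 7), (7, 8, Orion, 12, 4), (7, 8, Orion, 26, 5)}
π[title, credits2]: project onto (title, credits2) (30 duplicate(s) eliminated) → {(Alpha, 2), (Alpha, 4), (Alpha, 7), (Alpha, 8), (Alpha, 9), (Orion, 4), (Orion, 5), (Orion, 8)}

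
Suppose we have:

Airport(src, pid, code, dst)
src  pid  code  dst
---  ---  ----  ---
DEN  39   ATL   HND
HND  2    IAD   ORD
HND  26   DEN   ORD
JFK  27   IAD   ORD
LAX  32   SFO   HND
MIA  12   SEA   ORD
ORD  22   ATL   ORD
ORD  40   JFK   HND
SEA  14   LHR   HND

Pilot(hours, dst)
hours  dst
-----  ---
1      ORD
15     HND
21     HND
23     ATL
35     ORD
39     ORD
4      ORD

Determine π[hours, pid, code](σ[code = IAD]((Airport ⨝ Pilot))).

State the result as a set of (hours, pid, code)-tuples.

{(1, 2, IAD), (1, 27, IAD), (35, 2, IAD), (35, 27, IAD), (39, 2, IAD), (39, 27, IAD), (4, 2, IAD), (4, 27, IAD)}

Joining Airport and Pilot on dst yields {(DEN, 39, ATL, HND, 15), (DEN, 39, ATL, HND, 21), (HND, 2, IAD, ORD, 1), (HND, 2, IAD, ORD, 35), (HND, 2, IAD, ORD, 39), (HND, 2, IAD, ORD, 4), (HND, 26, DEN, ORD, 1), (HND, 26, DEN, ORD, 35), (HND, 26, DEN, ORD, 39), (HND, 26, DEN, ORD, 4), (JFK, 27, IAD, ORD, 1), (JFK, 27, IAD, ORD, 35), (JFK, 27, IAD, ORD, 39), (JFK, 27, IAD, ORD, 4), (LAX, 32, SFO, HND, 15), (LAX, 32, SFO, HND, 21), (MIA, 12, SEA, ORD, 1), (MIA, 12, SEA, ORD, 35), (MIA, 12, SEA, ORD, 39), (MIA, 12, SEA, ORD, 4), (ORD, 22, ATL, ORD, 1), (ORD, 22, ATL, ORD, 35), (ORD, 22, ATL, ORD, 39), (ORD, 22, ATL, ORD, 4), (ORD, 40, JFK, HND, 15), (ORD, 40, JFK, HND, 21), (SEA, 14, LHR, HND, 15), (SEA, 14, LHR, HND, 21)}.
Filtering on code = IAD leaves {(HND, 2, IAD, ORD, 1), (HND, 2, IAD, ORD, 35), (HND, 2, IAD, ORD, 39), (HND, 2, IAD, ORD, 4), (JFK, 27, IAD, ORD, 1), (JFK, 27, IAD, ORD, 35), (JFK, 27, IAD, ORD, 39), (JFK, 27, IAD, ORD, 4)}.
π[hours, pid, code]: project onto (hours, pid, code) → {(1, 2, IAD), (1, 27, IAD), (35, 2, IAD), (35, 27, IAD), (39, 2, IAD), (39, 27, IAD), (4, 2, IAD), (4, 27, IAD)}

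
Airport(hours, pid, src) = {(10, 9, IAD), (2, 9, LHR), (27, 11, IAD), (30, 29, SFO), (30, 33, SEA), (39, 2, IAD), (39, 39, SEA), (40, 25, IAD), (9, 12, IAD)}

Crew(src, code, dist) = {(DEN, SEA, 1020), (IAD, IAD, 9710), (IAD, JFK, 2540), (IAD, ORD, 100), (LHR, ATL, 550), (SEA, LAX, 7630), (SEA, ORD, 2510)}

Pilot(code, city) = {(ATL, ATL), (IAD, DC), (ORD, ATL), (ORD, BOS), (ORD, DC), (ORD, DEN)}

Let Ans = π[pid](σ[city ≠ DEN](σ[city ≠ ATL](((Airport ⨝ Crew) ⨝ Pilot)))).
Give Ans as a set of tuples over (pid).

{11, 12, 2, 25, 33, 39, 9}

Natural join on src: {(10, 9, IAD, IAD, 9710), (10, 9, IAD, JFK, 2540), (10, 9, IAD, ORD, 100), (2, 9, LHR, ATL, 550), (27, 11, IAD, IAD, 9710), (27, 11, IAD, JFK, 2540), (27, 11, IAD, ORD, 100), (30, 33, SEA, LAX, 7630), (30, 33, SEA, ORD, 2510), (39, 2, IAD, IAD, 9710), (39, 2, IAD, JFK, 2540), (39, 2, IAD, ORD, 100), (39, 39, SEA, LAX, 7630), (39, 39, SEA, ORD, 2510), (40, 25, IAD, IAD, 9710), (40, 25, IAD, JFK, 2540), (40, 25, IAD, ORD, 100), (9, 12, IAD, IAD, 9710), (9, 12, IAD, JFK, 2540), (9, 12, IAD, ORD, 100)}
Natural join on code: {(10, 9, IAD, IAD, 9710, DC), (10, 9, IAD, ORD, 100, ATL), (10, 9, IAD, ORD, 100, BOS), (10, 9, IAD, ORD, 100, DC), (10, 9, IAD, ORD, 100, DEN), (2, 9, LHR, ATL, 550, ATL), (27, 11, IAD, IAD, 9710, DC), (27, 11, IAD, ORD, 100, ATL), (27, 11, IAD, ORD, 100, BOS), (27, 11, IAD, ORD, 100, DC), (27, 11, IAD, ORD, 100, DEN), (30, 33, SEA, ORD, 2510, ATL), (30, 33, SEA, ORD, 2510, BOS), (30, 33, SEA, ORD, 2510, DC), (30, 33, SEA, ORD, 2510, DEN), (39, 2, IAD, IAD, 9710, DC), (39, 2, IAD, ORD, 100, ATL), (39, 2, IAD, ORD, 100, BOS), (39, 2, IAD, ORD, 100, DC), (39, 2, IAD, ORD, 100, DEN), (39, 39, SEA, ORD, 2510, ATL), (39, 39, SEA, ORD, 2510, BOS), (39, 39, SEA, ORD, 2510, DC), (39, 39, SEA, ORD, 2510, DEN), (40, 25, IAD, IAD, 9710, DC), (40, 25, IAD, ORD, 100, ATL), (40, 25, IAD, ORD, 100, BOS), (40, 25, IAD, ORD, 100, DC), (40, 25, IAD, ORD, 100, DEN), (9, 12, IAD, IAD, 9710, DC), (9, 12, IAD, ORD, 100, ATL), (9, 12, IAD, ORD, 100, BOS), (9, 12, IAD, ORD, 100, DC), (9, 12, IAD, ORD, 100, DEN)}
Apply σ_{city ≠ ATL}; surviving tuples: {(10, 9, IAD, IAD, 9710, DC), (10, 9, IAD, ORD, 100, BOS), (10, 9, IAD, ORD, 100, DC), (10, 9, IAD, ORD, 100, DEN), (27, 11, IAD, IAD, 9710, DC), (27, 11, IAD, ORD, 100, BOS), (27, 11, IAD, ORD, 100, DC), (27, 11, IAD, ORD, 100, DEN), (30, 33, SEA, ORD, 2510, BOS), (30, 33, SEA, ORD, 2510, DC), (30, 33, SEA, ORD, 2510, DEN), (39, 2, IAD, IAD, 9710, DC), (39, 2, IAD, ORD, 100, BOS), (39, 2, IAD, ORD, 100, DC), (39, 2, IAD, ORD, 100, DEN), (39, 39, SEA, ORD, 2510, BOS), (39, 39, SEA, ORD, 2510, DC), (39, 39, SEA, ORD, 2510, DEN), (40, 25, IAD, IAD, 9710, DC), (40, 25, IAD, ORD, 100, BOS), (40, 25, IAD, ORD, 100, DC), (40, 25, IAD, ORD, 100, DEN), (9, 12, IAD, IAD, 9710, DC), (9, 12, IAD, ORD, 100, BOS), (9, 12, IAD, ORD, 100, DC), (9, 12, IAD, ORD, 100, DEN)}
Apply σ_{city ≠ DEN}; surviving tuples: {(10, 9, IAD, IAD, 9710, DC), (10, 9, IAD, ORD, 100, BOS), (10, 9, IAD, ORD, 100, DC), (27, 11, IAD, IAD, 9710, DC), (27, 11, IAD, ORD, 100, BOS), (27, 11, IAD, ORD, 100, DC), (30, 33, SEA, ORD, 2510, BOS), (30, 33, SEA, ORD, 2510, DC), (39, 2, IAD, IAD, 9710, DC), (39, 2, IAD, ORD, 100, BOS), (39, 2, IAD, ORD, 100, DC), (39, 39, SEA, ORD, 2510, BOS), (39, 39, SEA, ORD, 2510, DC), (40, 25, IAD, IAD, 9710, DC), (40, 25, IAD, ORD, 100, BOS), (40, 25, IAD, ORD, 100, DC), (9, 12, IAD, IAD, 9710, DC), (9, 12, IAD, ORD, 100, BOS), (9, 12, IAD, ORD, 100, DC)}
Projecting to pid (12 duplicate(s) eliminated): {11, 12, 2, 25, 33, 39, 9}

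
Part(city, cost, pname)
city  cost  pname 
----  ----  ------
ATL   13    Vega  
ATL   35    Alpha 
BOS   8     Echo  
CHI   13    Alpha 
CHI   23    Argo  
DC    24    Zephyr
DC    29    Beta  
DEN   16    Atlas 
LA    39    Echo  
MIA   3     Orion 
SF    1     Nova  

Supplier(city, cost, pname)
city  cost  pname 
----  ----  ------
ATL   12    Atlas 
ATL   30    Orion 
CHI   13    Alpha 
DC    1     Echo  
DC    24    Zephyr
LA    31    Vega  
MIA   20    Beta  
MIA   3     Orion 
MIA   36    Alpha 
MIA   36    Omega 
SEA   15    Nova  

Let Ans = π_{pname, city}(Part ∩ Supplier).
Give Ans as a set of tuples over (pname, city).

{(Alpha, CHI), (Orion, MIA), (Zephyr, DC)}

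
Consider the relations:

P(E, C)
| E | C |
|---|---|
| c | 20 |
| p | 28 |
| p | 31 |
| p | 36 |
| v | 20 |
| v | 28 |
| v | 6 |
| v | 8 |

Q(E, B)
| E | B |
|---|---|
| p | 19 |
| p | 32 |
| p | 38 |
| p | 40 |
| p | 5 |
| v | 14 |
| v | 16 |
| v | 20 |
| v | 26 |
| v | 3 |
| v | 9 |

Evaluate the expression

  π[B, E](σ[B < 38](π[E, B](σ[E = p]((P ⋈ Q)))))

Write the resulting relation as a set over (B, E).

{(19, p), (32, p), (5, p)}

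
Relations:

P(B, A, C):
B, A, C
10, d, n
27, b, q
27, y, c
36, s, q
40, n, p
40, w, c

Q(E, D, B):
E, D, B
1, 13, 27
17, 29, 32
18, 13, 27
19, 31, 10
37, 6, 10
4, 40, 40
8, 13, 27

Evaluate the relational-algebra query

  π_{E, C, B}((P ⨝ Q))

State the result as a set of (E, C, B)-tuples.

Joining P and Q on B yields {(10, d, n, 19, 31), (10, d, n, 37, 6), (27, b, q, 1, 13), (27, b, q, 18, 13), (27, b, q, 8, 13), (27, y, c, 1, 13), (27, y, c, 18, 13), (27, y, c, 8, 13), (40, n, p, 4, 40), (40, w, c, 4, 40)}.
π[E, C, B]: project onto (E, C, B) → {(1, c, 27), (1, q, 27), (18, c, 27), (18, q, 27), (19, n, 10), (37, n, 10), (4, c, 40), (4, p, 40), (8, c, 27), (8, q, 27)}

{(1, c, 27), (1, q, 27), (18, c, 27), (18, q, 27), (19, n, 10), (37, n, 10), (4, c, 40), (4, p, 40), (8, c, 27), (8, q, 27)}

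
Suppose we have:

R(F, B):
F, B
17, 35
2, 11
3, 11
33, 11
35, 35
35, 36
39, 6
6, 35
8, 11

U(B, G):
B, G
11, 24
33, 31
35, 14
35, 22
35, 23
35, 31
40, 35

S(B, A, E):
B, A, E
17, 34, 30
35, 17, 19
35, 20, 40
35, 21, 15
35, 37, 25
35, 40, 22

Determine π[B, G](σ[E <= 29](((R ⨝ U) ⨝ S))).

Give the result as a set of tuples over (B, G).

{(35, 14), (35, 22), (35, 23), (35, 31)}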